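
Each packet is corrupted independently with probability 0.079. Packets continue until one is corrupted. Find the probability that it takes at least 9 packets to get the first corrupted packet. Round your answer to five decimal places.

0.51770

Y = number of packets to the first success; geometric, p = 0.079.
P(Y > 8) = P(first 8 all fail) = (1−p)^8 = 0.5176987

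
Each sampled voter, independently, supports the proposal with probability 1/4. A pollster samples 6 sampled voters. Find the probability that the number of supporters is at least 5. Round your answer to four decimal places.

0.0046

X ~ Binomial(6, 0.25); P(X ≥ 5) = Σ C(6,k) p^k (1−p)^(6−k) over k:
  k=5: C(6,5)·0.25^5·0.75^1 = 0.004395
  k=6: C(6,6)·0.25^6·0.75^0 = 0.000244
Total = 0.004639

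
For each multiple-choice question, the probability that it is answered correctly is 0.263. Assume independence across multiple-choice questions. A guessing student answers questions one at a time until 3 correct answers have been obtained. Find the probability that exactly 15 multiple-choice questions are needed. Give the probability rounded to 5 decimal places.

0.04251

Y = trial on which the third success occurs; negative binomial, r=3, p=0.263.
P(Y=15) = C(14,2) · p^3 · (1−p)^12
= 91 · 0.018191 · 0.025681 = 0.0425127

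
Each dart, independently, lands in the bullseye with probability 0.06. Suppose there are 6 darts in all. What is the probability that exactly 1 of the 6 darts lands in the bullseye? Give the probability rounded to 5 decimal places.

0.26421

X ~ Binomial(n=6, p=0.06).
P(X=1) = C(6,1) · p^1 · (1−p)^5
= 6 · 0.06 · 0.7339 = 0.2642054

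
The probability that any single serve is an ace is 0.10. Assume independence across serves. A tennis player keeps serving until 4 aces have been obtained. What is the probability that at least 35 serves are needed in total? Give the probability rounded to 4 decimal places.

Needing more than 34 serves ⇔ fewer than 4 successes in the first 34. With X ~ Binomial(34, 0.10), P(Y > 34) = P(X ≤ 3).
  k=0: C(34,0)·0.10^0·0.90^34 = 0.027813
  k=1: C(34,1)·0.10^1·0.90^33 = 0.105071
  k=2: C(34,2)·0.10^2·0.90^32 = 0.192630
  k=3: C(34,3)·0.10^3·0.90^31 = 0.228302
P(X ≤ 3) = 0.553815

0.5538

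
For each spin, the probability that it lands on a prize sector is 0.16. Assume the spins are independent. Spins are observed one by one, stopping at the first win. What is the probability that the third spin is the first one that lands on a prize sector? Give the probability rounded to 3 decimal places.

0.113

Geometric (trials to first success), p = 0.16.
P(Y = 3) = (1−p)^2 · p = 0.7056 · 0.16 = 0.11290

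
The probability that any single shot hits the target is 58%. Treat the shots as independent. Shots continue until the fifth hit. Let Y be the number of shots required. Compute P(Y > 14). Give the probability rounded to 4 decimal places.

0.0255

Needing more than 14 shots ⇔ fewer than 5 successes in the first 14. With X ~ Binomial(14, 0.58), P(Y > 14) = P(X ≤ 4).
  k=0: C(14,0)·0.58^0·0.42^14 = 0.000005
  k=1: C(14,1)·0.58^1·0.42^13 = 0.000103
  k=2: C(14,2)·0.58^2·0.42^12 = 0.000922
  k=3: C(14,3)·0.58^3·0.42^11 = 0.005095
  k=4: C(14,4)·0.58^4·0.42^10 = 0.019348
P(X ≤ 4) = 0.025473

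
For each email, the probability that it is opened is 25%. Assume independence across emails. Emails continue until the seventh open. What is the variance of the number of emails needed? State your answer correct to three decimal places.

84.000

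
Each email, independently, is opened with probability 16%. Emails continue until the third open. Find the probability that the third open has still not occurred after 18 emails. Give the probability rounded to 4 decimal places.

0.4327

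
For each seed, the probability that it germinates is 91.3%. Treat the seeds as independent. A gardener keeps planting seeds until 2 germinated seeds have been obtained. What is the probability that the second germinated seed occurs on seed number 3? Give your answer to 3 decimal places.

0.145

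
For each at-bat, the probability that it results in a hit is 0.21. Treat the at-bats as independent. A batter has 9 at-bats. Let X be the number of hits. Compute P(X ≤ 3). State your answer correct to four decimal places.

X ~ Binomial(9, 0.21); P(X ≤ 3) = Σ C(9,k) p^k (1−p)^(9−k) over k:
  k=0: C(9,0)·0.21^0·0.79^9 = 0.119852
  k=1: C(9,1)·0.21^1·0.79^8 = 0.286734
  k=2: C(9,2)·0.21^2·0.79^7 = 0.304881
  k=3: C(9,3)·0.21^3·0.79^6 = 0.189104
Total = 0.900570

0.9006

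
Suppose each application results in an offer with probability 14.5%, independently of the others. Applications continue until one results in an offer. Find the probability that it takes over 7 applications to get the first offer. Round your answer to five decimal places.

Y = number of applications to the first success; geometric, p = 0.145.
P(Y > 7) = P(first 7 all fail) = (1−p)^7 = 0.3340126

0.33401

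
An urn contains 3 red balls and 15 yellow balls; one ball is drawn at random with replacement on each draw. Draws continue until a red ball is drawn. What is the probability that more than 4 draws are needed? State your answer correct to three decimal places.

Y = number of draws to the first success; geometric, p = 0.166667.
P(Y > 4) = P(first 4 all fail) = (1−p)^4 = 0.48225

0.482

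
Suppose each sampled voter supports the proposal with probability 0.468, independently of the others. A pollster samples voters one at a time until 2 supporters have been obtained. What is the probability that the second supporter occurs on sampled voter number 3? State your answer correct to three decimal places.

0.233

Y = trial on which the second success occurs; negative binomial, r=2, p=0.468.
P(Y=3) = C(2,1) · p^2 · (1−p)^1
= 2 · 0.21902 · 0.532 = 0.23304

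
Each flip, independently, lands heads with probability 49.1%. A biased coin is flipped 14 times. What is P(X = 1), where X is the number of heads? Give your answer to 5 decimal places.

0.00106

X ~ Binomial(n=14, p=0.491).
P(X=1) = C(14,1) · p^1 · (1−p)^13
= 14 · 0.491 · 0.00015393 = 0.0010581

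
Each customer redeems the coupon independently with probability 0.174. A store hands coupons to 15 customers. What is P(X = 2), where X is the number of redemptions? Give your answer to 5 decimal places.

0.26487

X ~ Binomial(n=15, p=0.174).
P(X=2) = C(15,2) · p^2 · (1−p)^13
= 105 · 0.030276 · 0.083318 = 0.2648673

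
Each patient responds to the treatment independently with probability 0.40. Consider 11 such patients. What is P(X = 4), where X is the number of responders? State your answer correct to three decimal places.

X ~ Binomial(n=11, p=0.40).
P(X=4) = C(11,4) · p^4 · (1−p)^7
= 330 · 0.0256 · 0.027994 = 0.23649

0.236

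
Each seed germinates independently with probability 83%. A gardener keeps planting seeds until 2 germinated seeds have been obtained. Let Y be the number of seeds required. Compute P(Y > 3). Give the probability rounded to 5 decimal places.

Needing more than 3 seeds ⇔ fewer than 2 successes in the first 3. With X ~ Binomial(3, 0.83), P(Y > 3) = P(X ≤ 1).
  k=0: C(3,0)·0.83^0·0.17^3 = 0.0049130
  k=1: C(3,1)·0.83^1·0.17^2 = 0.0719610
P(X ≤ 1) = 0.0768740

0.07687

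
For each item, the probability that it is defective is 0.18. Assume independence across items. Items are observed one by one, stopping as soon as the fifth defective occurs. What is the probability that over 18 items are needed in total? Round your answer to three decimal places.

Needing more than 18 items ⇔ fewer than 5 successes in the first 18. With X ~ Binomial(18, 0.18), P(Y > 18) = P(X ≤ 4).
  k=0: C(18,0)·0.18^0·0.82^18 = 0.02810
  k=1: C(18,1)·0.18^1·0.82^17 = 0.11101
  k=2: C(18,2)·0.18^2·0.82^16 = 0.20714
  k=3: C(18,3)·0.18^3·0.82^15 = 0.24250
  k=4: C(18,4)·0.18^4·0.82^14 = 0.19962
P(X ≤ 4) = 0.78837

0.788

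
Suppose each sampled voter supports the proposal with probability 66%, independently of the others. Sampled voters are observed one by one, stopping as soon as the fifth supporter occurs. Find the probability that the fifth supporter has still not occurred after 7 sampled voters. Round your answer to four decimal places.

Needing more than 7 sampled voters ⇔ fewer than 5 successes in the first 7. With X ~ Binomial(7, 0.66), P(Y > 7) = P(X ≤ 4).
  k=0: C(7,0)·0.66^0·0.34^7 = 0.000525
  k=1: C(7,1)·0.66^1·0.34^6 = 0.007137
  k=2: C(7,2)·0.66^2·0.34^5 = 0.041563
  k=3: C(7,3)·0.66^3·0.34^4 = 0.134467
  k=4: C(7,4)·0.66^4·0.34^3 = 0.261024
P(X ≤ 4) = 0.444716

0.4447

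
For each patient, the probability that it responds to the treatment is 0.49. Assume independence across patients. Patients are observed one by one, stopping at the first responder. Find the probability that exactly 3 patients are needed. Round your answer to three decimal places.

Geometric (trials to first success), p = 0.49.
P(Y = 3) = (1−p)^2 · p = 0.2601 · 0.49 = 0.12745

0.127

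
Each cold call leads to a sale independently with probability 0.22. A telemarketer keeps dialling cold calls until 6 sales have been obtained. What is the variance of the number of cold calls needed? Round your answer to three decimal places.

96.694

Y = total cold calls until the sixth success; negative binomial with r=6, p=0.22.
Var(Y) = r(1−p)/p² = 6·0.78 / 0.22² = 96.69421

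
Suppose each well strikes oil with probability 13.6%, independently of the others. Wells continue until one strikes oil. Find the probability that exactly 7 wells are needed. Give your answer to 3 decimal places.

0.057

Geometric (trials to first success), p = 0.136.
P(Y = 7) = (1−p)^6 · p = 0.41599 · 0.136 = 0.05657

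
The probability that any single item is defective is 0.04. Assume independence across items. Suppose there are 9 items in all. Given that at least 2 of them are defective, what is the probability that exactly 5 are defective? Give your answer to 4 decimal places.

X ~ Binomial(9, 0.04). Want P(X=5 | X≥2) = P(X=5) / P(X≥2).
P(X=5) = C(9,5)·0.04^5·0.96^4 = 0.000011
P(X≥2) = 1 − 0.692534 − 0.259700 = 0.047766
Ratio = 0.000011 / 0.047766 = 0.000229

0.0002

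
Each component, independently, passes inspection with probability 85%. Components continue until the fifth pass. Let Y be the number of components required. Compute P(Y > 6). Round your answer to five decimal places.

0.22352

Needing more than 6 components ⇔ fewer than 5 successes in the first 6. With X ~ Binomial(6, 0.85), P(Y > 6) = P(X ≤ 4).
  k=0: C(6,0)·0.85^0·0.15^6 = 0.0000114
  k=1: C(6,1)·0.85^1·0.15^5 = 0.0003873
  k=2: C(6,2)·0.85^2·0.15^4 = 0.0054865
  k=3: C(6,3)·0.85^3·0.15^3 = 0.0414534
  k=4: C(6,4)·0.85^4·0.15^2 = 0.1761771
P(X ≤ 4) = 0.2235157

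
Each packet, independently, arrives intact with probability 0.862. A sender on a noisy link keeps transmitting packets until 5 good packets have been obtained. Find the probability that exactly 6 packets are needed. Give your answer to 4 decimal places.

Y = trial on which the fifth success occurs; negative binomial, r=5, p=0.862.
P(Y=6) = C(5,4) · p^5 · (1−p)^1
= 5 · 0.47592 · 0.138 = 0.328387

0.3284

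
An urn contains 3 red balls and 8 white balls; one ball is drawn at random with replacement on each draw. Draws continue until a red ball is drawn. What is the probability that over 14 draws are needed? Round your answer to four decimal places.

Y = number of draws to the first success; geometric, p = 0.272727.
P(Y > 14) = P(first 14 all fail) = (1−p)^14 = 0.011581

0.0116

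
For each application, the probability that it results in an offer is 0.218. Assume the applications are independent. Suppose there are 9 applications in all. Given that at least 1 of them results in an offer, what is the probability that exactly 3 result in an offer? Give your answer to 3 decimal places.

0.223

X ~ Binomial(9, 0.218). Want P(X=3 | X≥1) = P(X=3) / P(X≥1).
P(X=3) = C(9,3)·0.218^3·0.782^6 = 0.19902
P(X≥1) = 1 − 0.10936 = 0.89064
Ratio = 0.19902 / 0.89064 = 0.22345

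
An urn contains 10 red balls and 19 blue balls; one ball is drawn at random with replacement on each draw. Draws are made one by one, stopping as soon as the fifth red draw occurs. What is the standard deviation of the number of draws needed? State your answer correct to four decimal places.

5.2488

Y = total draws until the fifth success; negative binomial with r=5, p=0.344828.
SD(Y) = √[r(1−p)/p²] = √(27.550000) = 5.248809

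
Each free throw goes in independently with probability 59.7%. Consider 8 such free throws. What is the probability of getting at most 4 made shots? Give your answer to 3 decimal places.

X ~ Binomial(8, 0.597); P(X ≤ 4) = Σ C(8,k) p^k (1−p)^(8−k) over k:
  k=0: C(8,0)·0.597^0·0.403^8 = 0.00070
  k=1: C(8,1)·0.597^1·0.403^7 = 0.00825
  k=2: C(8,2)·0.597^2·0.403^6 = 0.04275
  k=3: C(8,3)·0.597^3·0.403^5 = 0.12666
  k=4: C(8,4)·0.597^4·0.403^4 = 0.23454
Total = 0.41289

0.413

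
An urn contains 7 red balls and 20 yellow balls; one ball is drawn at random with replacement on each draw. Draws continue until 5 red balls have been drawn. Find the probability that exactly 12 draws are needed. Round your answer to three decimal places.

0.047

Y = trial on which the fifth success occurs; negative binomial, r=5, p=0.259259.
P(Y=12) = C(11,4) · p^5 · (1−p)^7
= 330 · 0.0011713 · 0.12237 = 0.04730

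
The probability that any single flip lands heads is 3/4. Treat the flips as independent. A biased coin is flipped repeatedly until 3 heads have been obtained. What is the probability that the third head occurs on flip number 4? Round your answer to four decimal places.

Y = trial on which the third success occurs; negative binomial, r=3, p=0.75.
P(Y=4) = C(3,2) · p^3 · (1−p)^1
= 3 · 0.42188 · 0.25 = 0.316406

0.3164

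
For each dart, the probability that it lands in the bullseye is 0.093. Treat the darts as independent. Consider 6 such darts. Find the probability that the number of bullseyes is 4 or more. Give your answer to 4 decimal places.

0.0010

X ~ Binomial(6, 0.093); P(X ≥ 4) = Σ C(6,k) p^k (1−p)^(6−k) over k:
  k=4: C(6,4)·0.093^4·0.907^2 = 0.000923
  k=5: C(6,5)·0.093^5·0.907^1 = 0.000038
  k=6: C(6,6)·0.093^6·0.907^0 = 0.000001
Total = 0.000962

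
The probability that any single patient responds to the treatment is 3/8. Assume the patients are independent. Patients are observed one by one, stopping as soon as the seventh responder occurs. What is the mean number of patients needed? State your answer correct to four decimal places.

18.6667

Y = total patients until the seventh success; negative binomial with r=7, p=0.375.
E[Y] = r / p = 7 / 0.375 = 18.666667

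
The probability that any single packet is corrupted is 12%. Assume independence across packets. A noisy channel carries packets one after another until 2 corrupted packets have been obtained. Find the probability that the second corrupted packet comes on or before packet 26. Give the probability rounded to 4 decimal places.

0.8363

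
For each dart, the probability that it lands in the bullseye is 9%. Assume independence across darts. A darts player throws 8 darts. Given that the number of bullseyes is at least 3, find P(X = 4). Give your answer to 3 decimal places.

0.109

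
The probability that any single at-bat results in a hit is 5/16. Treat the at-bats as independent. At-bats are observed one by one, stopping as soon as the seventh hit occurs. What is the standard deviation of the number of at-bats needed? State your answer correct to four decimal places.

7.0200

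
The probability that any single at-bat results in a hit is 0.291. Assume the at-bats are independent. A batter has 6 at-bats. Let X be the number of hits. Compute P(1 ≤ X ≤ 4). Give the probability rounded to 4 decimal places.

X ~ Binomial(6, 0.291); P(1 ≤ X ≤ 4) = Σ C(6,k) p^k (1−p)^(6−k) over k:
  k=1: C(6,1)·0.291^1·0.709^5 = 0.312806
  k=2: C(6,2)·0.291^2·0.709^4 = 0.320968
  k=3: C(6,3)·0.291^3·0.709^3 = 0.175650
  k=4: C(6,4)·0.291^4·0.709^2 = 0.054070
Total = 0.863494

0.8635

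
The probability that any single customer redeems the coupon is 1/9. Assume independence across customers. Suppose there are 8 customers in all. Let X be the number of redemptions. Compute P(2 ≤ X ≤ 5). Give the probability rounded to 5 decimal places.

X ~ Binomial(8, 0.111111); P(2 ≤ X ≤ 5) = Σ C(8,k) p^k (1−p)^(8−k) over k:
  k=2: C(8,2)·0.111111^2·0.888889^6 = 0.1705132
  k=3: C(8,3)·0.111111^3·0.888889^5 = 0.0426283
  k=4: C(8,4)·0.111111^4·0.888889^4 = 0.0066607
  k=5: C(8,5)·0.111111^5·0.888889^3 = 0.0006661
Total = 0.2204682

0.22047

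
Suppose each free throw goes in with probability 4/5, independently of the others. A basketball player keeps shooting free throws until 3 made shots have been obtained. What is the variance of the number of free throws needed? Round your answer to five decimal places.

Y = total free throws until the third success; negative binomial with r=3, p=0.80.
Var(Y) = r(1−p)/p² = 3·0.20 / 0.80² = 0.9375000

0.93750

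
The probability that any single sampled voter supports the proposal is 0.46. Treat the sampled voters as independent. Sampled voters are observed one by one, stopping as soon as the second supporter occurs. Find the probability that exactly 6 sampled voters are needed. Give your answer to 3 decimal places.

0.090

Y = trial on which the second success occurs; negative binomial, r=2, p=0.46.
P(Y=6) = C(5,1) · p^2 · (1−p)^4
= 5 · 0.2116 · 0.085031 = 0.08996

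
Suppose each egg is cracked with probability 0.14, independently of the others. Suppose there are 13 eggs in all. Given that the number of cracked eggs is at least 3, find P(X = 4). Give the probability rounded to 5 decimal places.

0.26140

X ~ Binomial(13, 0.14). Want P(X=4 | X≥3) = P(X=4) / P(X≥3).
P(X=4) = C(13,4)·0.14^4·0.86^9 = 0.0706813
P(X≥3) = 1 − 0.1407602 − 0.2978879 − 0.2909602 = 0.2703917
Ratio = 0.0706813 / 0.2703917 = 0.2614032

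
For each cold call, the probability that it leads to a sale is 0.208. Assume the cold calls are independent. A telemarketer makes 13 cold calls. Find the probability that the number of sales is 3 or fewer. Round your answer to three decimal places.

0.722

X ~ Binomial(13, 0.208); P(X ≤ 3) = Σ C(13,k) p^k (1−p)^(13−k) over k:
  k=0: C(13,0)·0.208^0·0.792^13 = 0.04824
  k=1: C(13,1)·0.208^1·0.792^12 = 0.16471
  k=2: C(13,2)·0.208^2·0.792^11 = 0.25954
  k=3: C(13,3)·0.208^3·0.792^10 = 0.24992
Total = 0.72241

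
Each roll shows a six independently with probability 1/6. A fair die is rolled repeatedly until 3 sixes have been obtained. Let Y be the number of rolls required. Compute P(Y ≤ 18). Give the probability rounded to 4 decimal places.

Finishing within 18 rolls ⇔ at least 3 successes in the first 18. With X ~ Binomial(18, 0.166667), P(Y ≤ 18) = 1 − P(X ≤ 2).
  k=0: C(18,0)·0.166667^0·0.833333^18 = 0.037561
  k=1: C(18,1)·0.166667^1·0.833333^17 = 0.135220
  k=2: C(18,2)·0.166667^2·0.833333^16 = 0.229874
1 − 0.402654 = 0.597346

0.5973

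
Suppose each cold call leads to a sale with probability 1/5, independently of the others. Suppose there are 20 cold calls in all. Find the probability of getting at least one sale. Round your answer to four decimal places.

0.9885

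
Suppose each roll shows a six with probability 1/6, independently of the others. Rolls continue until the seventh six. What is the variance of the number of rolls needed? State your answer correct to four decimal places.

210.0000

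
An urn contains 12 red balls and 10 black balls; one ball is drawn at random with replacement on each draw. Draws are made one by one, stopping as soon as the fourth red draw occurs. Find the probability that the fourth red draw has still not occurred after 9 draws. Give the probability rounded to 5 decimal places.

Needing more than 9 draws ⇔ fewer than 4 successes in the first 9. With X ~ Binomial(9, 0.545455), P(Y > 9) = P(X ≤ 3).
  k=0: C(9,0)·0.545455^0·0.454545^9 = 0.0008283
  k=1: C(9,1)·0.545455^1·0.454545^8 = 0.0089458
  k=2: C(9,2)·0.545455^2·0.454545^7 = 0.0429399
  k=3: C(9,3)·0.545455^3·0.454545^6 = 0.1202317
P(X ≤ 3) = 0.1729457

0.17295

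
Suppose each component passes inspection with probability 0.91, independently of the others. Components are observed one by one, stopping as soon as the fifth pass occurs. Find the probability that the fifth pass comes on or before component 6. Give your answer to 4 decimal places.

Finishing within 6 components ⇔ at least 5 successes in the first 6. With X ~ Binomial(6, 0.91), P(Y ≤ 6) = 1 − P(X ≤ 4).
  k=0: C(6,0)·0.91^0·0.09^6 = 0.000001
  k=1: C(6,1)·0.91^1·0.09^5 = 0.000032
  k=2: C(6,2)·0.91^2·0.09^4 = 0.000815
  k=3: C(6,3)·0.91^3·0.09^3 = 0.010987
  k=4: C(6,4)·0.91^4·0.09^2 = 0.083319
1 − 0.095153 = 0.904847

0.9048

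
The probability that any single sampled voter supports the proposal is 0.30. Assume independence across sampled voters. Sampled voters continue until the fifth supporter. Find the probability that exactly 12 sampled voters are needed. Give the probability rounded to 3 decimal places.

Y = trial on which the fifth success occurs; negative binomial, r=5, p=0.30.
P(Y=12) = C(11,4) · p^5 · (1−p)^7
= 330 · 0.00243 · 0.082354 = 0.06604

0.066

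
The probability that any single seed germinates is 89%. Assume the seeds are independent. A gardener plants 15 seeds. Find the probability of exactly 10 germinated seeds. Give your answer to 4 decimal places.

X ~ Binomial(n=15, p=0.89).
P(X=10) = C(15,10) · p^10 · (1−p)^5
= 3003 · 0.31182 · 1.6105e-05 = 0.015081

0.0151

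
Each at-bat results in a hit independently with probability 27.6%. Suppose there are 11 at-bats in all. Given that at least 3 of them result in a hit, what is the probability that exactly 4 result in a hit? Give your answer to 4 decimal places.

0.3209

X ~ Binomial(11, 0.276). Want P(X=4 | X≥3) = P(X=4) / P(X≥3).
P(X=4) = C(11,4)·0.276^4·0.724^7 = 0.199673
P(X≥3) = 1 − 0.028650 − 0.120140 − 0.228996 = 0.622214
Ratio = 0.199673 / 0.622214 = 0.320908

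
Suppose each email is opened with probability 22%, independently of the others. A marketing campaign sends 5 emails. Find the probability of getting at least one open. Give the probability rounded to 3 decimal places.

0.711

P(at least one) = 1 − P(none) = 1 − (1 − 0.22)^5
= 1 − 0.28872 = 0.71128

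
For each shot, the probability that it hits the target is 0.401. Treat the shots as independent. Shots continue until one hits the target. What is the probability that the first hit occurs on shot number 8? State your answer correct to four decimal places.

0.0111

Geometric (trials to first success), p = 0.401.
P(Y = 8) = (1−p)^7 · p = 0.027669 · 0.401 = 0.011095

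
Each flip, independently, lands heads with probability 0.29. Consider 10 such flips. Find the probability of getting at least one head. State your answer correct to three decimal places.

0.967

P(at least one) = 1 − P(none) = 1 − (1 − 0.29)^10
= 1 − 0.03255 = 0.96745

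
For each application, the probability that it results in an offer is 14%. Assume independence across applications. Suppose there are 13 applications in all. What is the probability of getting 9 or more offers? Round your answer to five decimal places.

0.00001

X ~ Binomial(13, 0.14); P(X ≥ 9) = Σ C(13,k) p^k (1−p)^(13−k) over k:
  k=9: C(13,9)·0.14^9·0.86^4 = 0.0000081
  k=10: C(13,10)·0.14^10·0.86^3 = 0.0000005
  k=11: C(13,11)·0.14^11·0.86^2 = 0.0000000
  k=12: C(13,12)·0.14^12·0.86^1 = 0.0000000
  k=13: C(13,13)·0.14^13·0.86^0 = 0.0000000
Total = 0.0000086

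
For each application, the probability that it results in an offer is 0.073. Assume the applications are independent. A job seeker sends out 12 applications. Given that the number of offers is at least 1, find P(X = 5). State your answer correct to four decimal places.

0.0016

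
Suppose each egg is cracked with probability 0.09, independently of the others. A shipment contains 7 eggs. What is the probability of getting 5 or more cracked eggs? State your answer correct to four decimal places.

0.0001

X ~ Binomial(7, 0.09); P(X ≥ 5) = Σ C(7,k) p^k (1−p)^(7−k) over k:
  k=5: C(7,5)·0.09^5·0.91^2 = 0.000103
  k=6: C(7,6)·0.09^6·0.91^1 = 0.000003
  k=7: C(7,7)·0.09^7·0.91^0 = 0.000000
Total = 0.000106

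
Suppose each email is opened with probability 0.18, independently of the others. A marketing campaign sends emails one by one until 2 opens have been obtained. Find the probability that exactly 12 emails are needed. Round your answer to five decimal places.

Y = trial on which the second success occurs; negative binomial, r=2, p=0.18.
P(Y=12) = C(11,1) · p^2 · (1−p)^10
= 11 · 0.0324 · 0.13745 = 0.0489865

0.04899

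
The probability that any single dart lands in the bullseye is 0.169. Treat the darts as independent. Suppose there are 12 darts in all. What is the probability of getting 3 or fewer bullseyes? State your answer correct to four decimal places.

0.8698

X ~ Binomial(12, 0.169); P(X ≤ 3) = Σ C(12,k) p^k (1−p)^(12−k) over k:
  k=0: C(12,0)·0.169^0·0.831^12 = 0.108446
  k=1: C(12,1)·0.169^1·0.831^11 = 0.264654
  k=2: C(12,2)·0.169^2·0.831^10 = 0.296024
  k=3: C(12,3)·0.169^3·0.831^9 = 0.200674
Total = 0.869799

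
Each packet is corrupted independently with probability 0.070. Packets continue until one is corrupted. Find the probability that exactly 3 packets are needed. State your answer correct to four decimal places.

0.0605

Geometric (trials to first success), p = 0.07.
P(Y = 3) = (1−p)^2 · p = 0.8649 · 0.07 = 0.060543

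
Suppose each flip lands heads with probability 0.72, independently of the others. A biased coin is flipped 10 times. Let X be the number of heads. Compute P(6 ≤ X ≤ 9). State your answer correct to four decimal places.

0.8444

X ~ Binomial(10, 0.72); P(6 ≤ X ≤ 9) = Σ C(10,k) p^k (1−p)^(10−k) over k:
  k=6: C(10,6)·0.72^6·0.28^4 = 0.179823
  k=7: C(10,7)·0.72^7·0.28^3 = 0.264230
  k=8: C(10,8)·0.72^8·0.28^2 = 0.254794
  k=9: C(10,9)·0.72^9·0.28^1 = 0.145596
Total = 0.844444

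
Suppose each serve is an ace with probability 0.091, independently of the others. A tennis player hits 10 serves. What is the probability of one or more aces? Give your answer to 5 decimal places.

P(at least one) = 1 − P(none) = 1 − (1 − 0.091)^10
= 1 − 0.3851579 = 0.6148421

0.61484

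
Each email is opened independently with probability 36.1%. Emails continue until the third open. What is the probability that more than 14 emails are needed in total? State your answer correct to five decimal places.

0.07182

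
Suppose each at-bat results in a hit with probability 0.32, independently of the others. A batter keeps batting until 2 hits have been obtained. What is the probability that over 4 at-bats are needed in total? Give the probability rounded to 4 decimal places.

0.6163

Needing more than 4 at-bats ⇔ fewer than 2 successes in the first 4. With X ~ Binomial(4, 0.32), P(Y > 4) = P(X ≤ 1).
  k=0: C(4,0)·0.32^0·0.68^4 = 0.213814
  k=1: C(4,1)·0.32^1·0.68^3 = 0.402473
P(X ≤ 1) = 0.616287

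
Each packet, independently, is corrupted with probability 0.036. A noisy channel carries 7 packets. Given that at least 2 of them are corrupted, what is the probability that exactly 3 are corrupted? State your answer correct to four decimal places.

X ~ Binomial(7, 0.036). Want P(X=3 | X≥2) = P(X=3) / P(X≥2).
P(X=3) = C(7,3)·0.036^3·0.964^4 = 0.001410
P(X≥2) = 1 − 0.773641 − 0.202238 = 0.024121
Ratio = 0.001410 / 0.024121 = 0.058463

0.0585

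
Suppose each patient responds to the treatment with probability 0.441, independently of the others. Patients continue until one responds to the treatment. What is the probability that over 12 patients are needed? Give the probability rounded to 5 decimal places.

Y = number of patients to the first success; geometric, p = 0.441.
P(Y > 12) = P(first 12 all fail) = (1−p)^12 = 0.0009310

0.00093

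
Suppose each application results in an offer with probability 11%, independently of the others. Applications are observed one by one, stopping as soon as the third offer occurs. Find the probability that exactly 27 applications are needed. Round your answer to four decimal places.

Y = trial on which the third success occurs; negative binomial, r=3, p=0.11.
P(Y=27) = C(26,2) · p^3 · (1−p)^24
= 325 · 0.001331 · 0.061004 = 0.026389

0.0264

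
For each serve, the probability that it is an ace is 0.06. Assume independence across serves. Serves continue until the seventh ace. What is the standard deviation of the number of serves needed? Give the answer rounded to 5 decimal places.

42.75252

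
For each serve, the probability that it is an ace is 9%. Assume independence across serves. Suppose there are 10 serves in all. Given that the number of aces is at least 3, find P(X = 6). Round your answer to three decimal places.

X ~ Binomial(10, 0.09). Want P(X=6 | X≥3) = P(X=6) / P(X≥3).
P(X=6) = C(10,6)·0.09^6·0.91^4 = 0.00008
P(X≥3) = 1 − 0.38942 − 0.38514 − 0.17141 = 0.05404
Ratio = 0.00008 / 0.05404 = 0.00142

0.001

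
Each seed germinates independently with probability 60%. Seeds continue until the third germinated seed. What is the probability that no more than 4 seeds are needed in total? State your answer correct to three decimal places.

0.475

Finishing within 4 seeds ⇔ at least 3 successes in the first 4. With X ~ Binomial(4, 0.60), P(Y ≤ 4) = 1 − P(X ≤ 2).
  k=0: C(4,0)·0.60^0·0.40^4 = 0.02560
  k=1: C(4,1)·0.60^1·0.40^3 = 0.15360
  k=2: C(4,2)·0.60^2·0.40^2 = 0.34560
1 − 0.52480 = 0.47520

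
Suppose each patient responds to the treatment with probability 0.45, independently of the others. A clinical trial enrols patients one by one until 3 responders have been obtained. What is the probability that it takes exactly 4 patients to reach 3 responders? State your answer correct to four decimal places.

Y = trial on which the third success occurs; negative binomial, r=3, p=0.45.
P(Y=4) = C(3,2) · p^3 · (1−p)^1
= 3 · 0.091125 · 0.55 = 0.150356

0.1504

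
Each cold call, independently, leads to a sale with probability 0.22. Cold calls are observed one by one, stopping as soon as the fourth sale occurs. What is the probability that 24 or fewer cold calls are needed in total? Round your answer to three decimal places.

0.807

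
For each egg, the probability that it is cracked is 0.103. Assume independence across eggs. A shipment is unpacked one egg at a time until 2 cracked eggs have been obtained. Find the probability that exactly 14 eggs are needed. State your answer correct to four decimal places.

Y = trial on which the second success occurs; negative binomial, r=2, p=0.103.
P(Y=14) = C(13,1) · p^2 · (1−p)^12
= 13 · 0.010609 · 0.27134 = 0.037422

0.0374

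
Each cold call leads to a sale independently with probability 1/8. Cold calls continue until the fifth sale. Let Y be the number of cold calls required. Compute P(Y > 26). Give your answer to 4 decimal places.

Needing more than 26 cold calls ⇔ fewer than 5 successes in the first 26. With X ~ Binomial(26, 0.125), P(Y > 26) = P(X ≤ 4).
  k=0: C(26,0)·0.125^0·0.875^26 = 0.031061
  k=1: C(26,1)·0.125^1·0.875^25 = 0.115368
  k=2: C(26,2)·0.125^2·0.875^24 = 0.206014
  k=3: C(26,3)·0.125^3·0.875^23 = 0.235445
  k=4: C(26,4)·0.125^4·0.875^22 = 0.193401
P(X ≤ 4) = 0.781288

0.7813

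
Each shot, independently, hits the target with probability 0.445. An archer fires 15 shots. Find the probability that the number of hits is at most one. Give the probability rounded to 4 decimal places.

0.0019

X ~ Binomial(15, 0.445); P(X ≤ 1) = Σ C(15,k) p^k (1−p)^(15−k) over k:
  k=0: C(15,0)·0.445^0·0.555^15 = 0.000146
  k=1: C(15,1)·0.445^1·0.555^14 = 0.001756
Total = 0.001902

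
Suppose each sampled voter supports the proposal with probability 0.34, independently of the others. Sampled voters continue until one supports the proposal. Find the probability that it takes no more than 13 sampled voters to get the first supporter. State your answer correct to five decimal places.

Y = number of sampled voters to the first success; geometric, p = 0.34.
P(Y ≤ 13) = 1 − (1−p)^13 = 1 − 0.0045089 = 0.9954911

0.99549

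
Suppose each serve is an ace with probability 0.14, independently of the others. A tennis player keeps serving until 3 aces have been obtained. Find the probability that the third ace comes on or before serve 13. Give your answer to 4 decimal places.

0.2704

Finishing within 13 serves ⇔ at least 3 successes in the first 13. With X ~ Binomial(13, 0.14), P(Y ≤ 13) = 1 − P(X ≤ 2).
  k=0: C(13,0)·0.14^0·0.86^13 = 0.140760
  k=1: C(13,1)·0.14^1·0.86^12 = 0.297888
  k=2: C(13,2)·0.14^2·0.86^11 = 0.290960
1 − 0.729608 = 0.270392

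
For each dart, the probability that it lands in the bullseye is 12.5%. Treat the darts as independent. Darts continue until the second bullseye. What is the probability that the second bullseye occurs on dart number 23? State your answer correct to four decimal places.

0.0208

Y = trial on which the second success occurs; negative binomial, r=2, p=0.125.
P(Y=23) = C(22,1) · p^2 · (1−p)^21
= 22 · 0.015625 · 0.060558 = 0.020817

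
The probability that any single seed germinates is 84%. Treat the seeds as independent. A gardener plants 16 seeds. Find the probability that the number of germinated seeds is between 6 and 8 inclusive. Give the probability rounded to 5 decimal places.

0.00163

X ~ Binomial(16, 0.84); P(6 ≤ X ≤ 8) = Σ C(16,k) p^k (1−p)^(16−k) over k:
  k=6: C(16,6)·0.84^6·0.16^10 = 0.0000309
  k=7: C(16,7)·0.84^7·0.16^9 = 0.0002320
  k=8: C(16,8)·0.84^8·0.16^8 = 0.0013702
Total = 0.0016331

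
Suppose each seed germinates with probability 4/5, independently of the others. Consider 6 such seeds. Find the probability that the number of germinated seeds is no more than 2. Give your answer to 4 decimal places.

0.0170

X ~ Binomial(6, 0.80); P(X ≤ 2) = Σ C(6,k) p^k (1−p)^(6−k) over k:
  k=0: C(6,0)·0.80^0·0.20^6 = 0.000064
  k=1: C(6,1)·0.80^1·0.20^5 = 0.001536
  k=2: C(6,2)·0.80^2·0.20^4 = 0.015360
Total = 0.016960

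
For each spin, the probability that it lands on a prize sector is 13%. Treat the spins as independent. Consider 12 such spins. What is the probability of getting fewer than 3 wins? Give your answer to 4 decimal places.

X ~ Binomial(12, 0.13); P(X ≤ 2) = Σ C(12,k) p^k (1−p)^(12−k) over k:
  k=0: C(12,0)·0.13^0·0.87^12 = 0.188032
  k=1: C(12,1)·0.13^1·0.87^11 = 0.337160
  k=2: C(12,2)·0.13^2·0.87^10 = 0.277091
Total = 0.802283

0.8023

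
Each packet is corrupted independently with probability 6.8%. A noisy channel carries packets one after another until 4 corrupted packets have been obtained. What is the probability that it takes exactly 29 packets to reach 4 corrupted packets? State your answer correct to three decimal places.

Y = trial on which the fourth success occurs; negative binomial, r=4, p=0.068.
P(Y=29) = C(28,3) · p^4 · (1−p)^25
= 3276 · 2.1381e-05 · 0.17195 = 0.01204

0.012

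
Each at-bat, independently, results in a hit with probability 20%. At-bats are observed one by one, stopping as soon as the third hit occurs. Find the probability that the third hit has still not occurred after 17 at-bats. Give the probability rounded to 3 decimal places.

Needing more than 17 at-bats ⇔ fewer than 3 successes in the first 17. With X ~ Binomial(17, 0.20), P(Y > 17) = P(X ≤ 2).
  k=0: C(17,0)·0.20^0·0.80^17 = 0.02252
  k=1: C(17,1)·0.20^1·0.80^16 = 0.09570
  k=2: C(17,2)·0.20^2·0.80^15 = 0.19140
P(X ≤ 2) = 0.30962

0.310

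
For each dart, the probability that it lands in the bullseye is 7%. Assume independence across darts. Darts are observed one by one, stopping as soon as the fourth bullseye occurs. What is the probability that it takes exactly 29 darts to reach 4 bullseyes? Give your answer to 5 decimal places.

0.01282

Y = trial on which the fourth success occurs; negative binomial, r=4, p=0.07.
P(Y=29) = C(28,3) · p^4 · (1−p)^25
= 3276 · 2.401e-05 · 0.16296 = 0.0128177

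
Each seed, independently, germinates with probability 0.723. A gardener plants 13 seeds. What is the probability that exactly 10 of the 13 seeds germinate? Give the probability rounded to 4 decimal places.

0.2372

X ~ Binomial(n=13, p=0.723).
P(X=10) = C(13,10) · p^10 · (1−p)^3
= 286 · 0.039029 · 0.021254 = 0.237240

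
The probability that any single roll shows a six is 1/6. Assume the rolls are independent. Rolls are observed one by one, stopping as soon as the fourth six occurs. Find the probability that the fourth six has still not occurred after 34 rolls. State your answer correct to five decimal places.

0.15869

Needing more than 34 rolls ⇔ fewer than 4 successes in the first 34. With X ~ Binomial(34, 0.166667), P(Y > 34) = P(X ≤ 3).
  k=0: C(34,0)·0.166667^0·0.833333^34 = 0.0020316
  k=1: C(34,1)·0.166667^1·0.833333^33 = 0.0138149
  k=2: C(34,2)·0.166667^2·0.833333^32 = 0.0455890
  k=3: C(34,3)·0.166667^3·0.833333^31 = 0.0972566
P(X ≤ 3) = 0.1586921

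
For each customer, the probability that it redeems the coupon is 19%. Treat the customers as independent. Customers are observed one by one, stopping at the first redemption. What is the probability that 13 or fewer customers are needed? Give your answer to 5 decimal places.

Y = number of customers to the first success; geometric, p = 0.19.
P(Y ≤ 13) = 1 − (1−p)^13 = 1 − 0.0646108 = 0.9353892

0.93539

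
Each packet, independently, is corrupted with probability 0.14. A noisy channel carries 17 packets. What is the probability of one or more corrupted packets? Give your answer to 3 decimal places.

0.923

P(at least one) = 1 − P(none) = 1 − (1 − 0.14)^17
= 1 − 0.07700 = 0.92300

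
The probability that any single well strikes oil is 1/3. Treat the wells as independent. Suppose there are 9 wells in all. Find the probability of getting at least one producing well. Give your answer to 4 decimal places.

0.9740

P(at least one) = 1 − P(none) = 1 − (1 − 0.333333)^9
= 1 − 0.026012 = 0.973988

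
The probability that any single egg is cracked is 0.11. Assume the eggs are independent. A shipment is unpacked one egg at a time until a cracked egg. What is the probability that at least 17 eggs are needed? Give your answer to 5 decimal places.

0.15497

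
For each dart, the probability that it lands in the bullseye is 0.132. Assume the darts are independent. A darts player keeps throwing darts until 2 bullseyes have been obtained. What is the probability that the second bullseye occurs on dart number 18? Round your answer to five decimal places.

Y = trial on which the second success occurs; negative binomial, r=2, p=0.132.
P(Y=18) = C(17,1) · p^2 · (1−p)^16
= 17 · 0.017424 · 0.10383 = 0.0307548

0.03075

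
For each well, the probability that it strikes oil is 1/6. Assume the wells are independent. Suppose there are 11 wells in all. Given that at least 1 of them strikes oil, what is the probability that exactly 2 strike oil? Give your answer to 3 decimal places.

X ~ Binomial(11, 0.166667). Want P(X=2 | X≥1) = P(X=2) / P(X≥1).
P(X=2) = C(11,2)·0.166667^2·0.833333^9 = 0.29609
P(X≥1) = 1 − 0.13459 = 0.86541
Ratio = 0.29609 / 0.86541 = 0.34214

0.342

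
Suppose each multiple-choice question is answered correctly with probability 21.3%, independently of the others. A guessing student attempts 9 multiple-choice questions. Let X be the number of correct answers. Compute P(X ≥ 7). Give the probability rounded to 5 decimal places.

X ~ Binomial(9, 0.213); P(X ≥ 7) = Σ C(9,k) p^k (1−p)^(9−k) over k:
  k=7: C(9,7)·0.213^7·0.787^2 = 0.0004435
  k=8: C(9,8)·0.213^8·0.787^1 = 0.0000300
  k=9: C(9,9)·0.213^9·0.787^0 = 0.0000009
Total = 0.0004744

0.00047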